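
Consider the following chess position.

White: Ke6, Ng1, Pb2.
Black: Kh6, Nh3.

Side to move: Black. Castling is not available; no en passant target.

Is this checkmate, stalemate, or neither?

Black to move; black king on h6.
In check: no.
Legal moves for Black: Kh7, Kg7, Kg6, Kh5, Kg5, Ng5+, Nf4+, Nf2, Nxg1.
Black has 9 legal moves and is not in check → neither.

neither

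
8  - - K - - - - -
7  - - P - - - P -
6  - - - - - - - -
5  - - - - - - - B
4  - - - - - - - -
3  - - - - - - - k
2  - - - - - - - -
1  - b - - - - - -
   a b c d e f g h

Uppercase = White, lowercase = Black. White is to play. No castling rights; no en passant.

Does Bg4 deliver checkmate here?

After Bg4: black king on h3; in check: yes, from the white bishop on g4.
Black has 5 legal replies: Kh4, Kxg4, Kg3, Kh2, Kg2.
In check but a legal move exists → not checkmate.

no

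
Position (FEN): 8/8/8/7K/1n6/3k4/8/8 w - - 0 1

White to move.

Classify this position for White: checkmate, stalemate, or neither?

White to move; white king on h5.
In check: no.
Legal moves for White: Kh6, Kg6, Kg5, Kh4, Kg4.
White has 5 legal moves and is not in check → neither.

neither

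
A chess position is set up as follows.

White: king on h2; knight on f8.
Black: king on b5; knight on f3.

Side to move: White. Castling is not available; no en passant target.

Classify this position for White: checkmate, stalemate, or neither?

White to move; white king on h2.
In check: yes, from the black knight on f3.
Legal moves for White: Kh3, Kg3, Kg2, Kh1.
White is in check but has 4 legal moves → neither.

neither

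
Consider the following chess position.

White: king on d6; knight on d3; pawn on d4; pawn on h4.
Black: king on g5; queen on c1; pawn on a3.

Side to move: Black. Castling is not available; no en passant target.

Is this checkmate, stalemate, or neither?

neither

Black to move; black king on g5.
In check: yes, from the white pawn on h4.
King squares — f4: attacked by Nd3; g4: available; h4: available; f5: available; h5: available; f6: available; g6: available; h6: available.
Legal moves for Black: Kh6, Kg6, Kf6, Kh5, Kf5, Kxh4, Kg4.
Black is in check but has 7 legal moves → neither.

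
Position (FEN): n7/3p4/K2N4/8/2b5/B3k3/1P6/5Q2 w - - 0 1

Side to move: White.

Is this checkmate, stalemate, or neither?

neither

White to move; white king on a6.
In check: yes, from the black bishop on c4.
Legal moves for White: Kb7, Ka7, Ka5, Nb5, Nxc4+, Qxc4.
White is in check but has 6 legal moves → neither.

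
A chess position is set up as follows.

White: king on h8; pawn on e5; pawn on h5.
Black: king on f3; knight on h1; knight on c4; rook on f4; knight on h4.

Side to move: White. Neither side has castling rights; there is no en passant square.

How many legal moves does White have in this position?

White to move; king on h8.
In check: no.
Legal moves: Kg8, Kh7, Kg7, h6, e6.
Count: 5.

5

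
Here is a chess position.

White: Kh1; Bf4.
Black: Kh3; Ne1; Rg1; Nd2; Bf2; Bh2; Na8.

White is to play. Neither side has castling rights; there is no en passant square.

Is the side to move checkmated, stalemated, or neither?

checkmate

White to move; white king on h1.
In check: yes, from the black rook on g1.
King squares — g1: attacked by Bf2; g2: attacked by Ne1; h2: attacked by Kh3.
Legal moves for White: none.
In check with no legal moves → checkmate.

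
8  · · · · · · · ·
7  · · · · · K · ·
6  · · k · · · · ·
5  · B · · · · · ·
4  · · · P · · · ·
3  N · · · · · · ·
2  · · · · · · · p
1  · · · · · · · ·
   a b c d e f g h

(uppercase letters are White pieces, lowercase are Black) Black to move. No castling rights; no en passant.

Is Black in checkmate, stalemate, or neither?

Black to move; black king on c6.
In check: yes, from the white bishop on b5.
Legal moves for Black: Kc7, Kb7, Kd6, Kb6, Kd5.
Black is in check but has 5 legal moves → neither.

neither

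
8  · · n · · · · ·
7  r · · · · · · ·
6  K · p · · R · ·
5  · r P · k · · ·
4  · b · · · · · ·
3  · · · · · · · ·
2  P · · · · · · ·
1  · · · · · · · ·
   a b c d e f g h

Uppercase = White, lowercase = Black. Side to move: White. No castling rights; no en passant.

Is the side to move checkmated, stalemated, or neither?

White to move; white king on a6.
In check: yes, from the black rook on a7.
King squares — a5: attacked by Bb4; b5: attacked by Pc6; b6: attacked by Rb5; a7: attacked by Nc8; b7: attacked by Rb5.
Legal moves for White: none.
In check with no legal moves → checkmate.

checkmate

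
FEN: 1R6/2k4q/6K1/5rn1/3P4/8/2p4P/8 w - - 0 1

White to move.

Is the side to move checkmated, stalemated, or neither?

checkmate

White to move; white king on g6.
In check: yes, from the black queen on h7.
King squares — f5: attacked by Qh7; g5: attacked by Rf5; h5: attacked by Qh7; f6: attacked by Rf5; h6: attacked by Qh7; f7: attacked by Rf5; g7: attacked by Qh7; h7: attacked by Ng5.
Legal moves for White: none.
In check with no legal moves → checkmate.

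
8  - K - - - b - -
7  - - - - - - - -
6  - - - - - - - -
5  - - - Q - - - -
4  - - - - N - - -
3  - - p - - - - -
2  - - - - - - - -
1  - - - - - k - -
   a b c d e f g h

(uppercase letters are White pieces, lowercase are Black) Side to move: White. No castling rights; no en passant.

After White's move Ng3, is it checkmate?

no

After Ng3: black king on f1; in check: yes, from the white knight on g3.
Black has 3 legal replies: Kf2, Kg1, Ke1.
In check but a legal move exists → not checkmate.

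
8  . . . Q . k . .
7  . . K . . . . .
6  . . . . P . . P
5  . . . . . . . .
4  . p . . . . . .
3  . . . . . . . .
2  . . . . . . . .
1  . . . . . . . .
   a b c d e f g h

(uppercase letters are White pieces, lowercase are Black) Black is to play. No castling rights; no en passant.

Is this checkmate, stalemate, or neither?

checkmate

Black to move; black king on f8.
In check: yes, from the white queen on d8.
King squares — e7: attacked by Qd8; f7: attacked by Pe6; g7: attacked by Ph6; e8: attacked by Qd8; g8: attacked by Qd8.
Legal moves for Black: none.
In check with no legal moves → checkmate.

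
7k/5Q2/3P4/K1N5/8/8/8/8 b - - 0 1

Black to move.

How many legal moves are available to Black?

Black to move; king on h8.
In check: no.
Legal moves: none.
Count: 0.

0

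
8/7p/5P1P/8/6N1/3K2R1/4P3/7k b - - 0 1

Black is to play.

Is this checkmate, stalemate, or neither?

Black to move; black king on h1.
In check: no.
King squares — g1: attacked by Rg3; g2: attacked by Rg3; h2: attacked by Ng4.
Legal moves for Black: none.
Not in check and no legal moves → stalemate.

stalemate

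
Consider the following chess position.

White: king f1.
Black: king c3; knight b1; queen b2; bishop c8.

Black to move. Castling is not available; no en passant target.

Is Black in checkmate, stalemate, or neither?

neither

Black to move; black king on c3.
In check: no.
Legal moves for Black include: Bd7, Bb7, Be6, Ba6+, Bf5, Bg4, Bh3+, Kd4, Kc4, Kb4, Kd3, Kb3, Kd2, Kc2, Qb8, Qb7, Qb6, Qb5+, ... (list truncated; more exist).
Black has legal moves and is not in check → neither.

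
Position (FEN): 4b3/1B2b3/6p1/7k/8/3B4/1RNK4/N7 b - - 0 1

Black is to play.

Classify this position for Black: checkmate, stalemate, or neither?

neither

Black to move; black king on h5.
In check: no.
Legal moves for Black include: Bf7, Bd7, Bc6, Bb5, Ba4, Bf8, Bd8, Bf6, Bd6, Bg5+, Bc5, Bh4, Bb4+, Ba3, Kh6, Kg5, Kh4, Kg4, ... (list truncated; more exist).
Black has legal moves and is not in check → neither.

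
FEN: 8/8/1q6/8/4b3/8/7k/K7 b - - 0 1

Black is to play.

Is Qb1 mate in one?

After Qb1: white king on a1; in check: yes, from the black queen on b1.
King squares — b1: attacked by Be4; a2: attacked by Qb1; b2: attacked by Qb1.
White has no legal moves → checkmate.

yes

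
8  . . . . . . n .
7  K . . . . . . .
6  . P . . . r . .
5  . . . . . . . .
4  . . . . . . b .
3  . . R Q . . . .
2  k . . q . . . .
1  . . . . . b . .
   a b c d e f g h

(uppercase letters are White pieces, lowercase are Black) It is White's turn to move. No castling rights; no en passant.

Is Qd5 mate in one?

no

After Qd5: black king on a2; in check: yes, from the white queen on d5.
Black has 5 legal replies: Kb2, Kb1, Ka1, Qxd5, Bc4.
In check but a legal move exists → not checkmate.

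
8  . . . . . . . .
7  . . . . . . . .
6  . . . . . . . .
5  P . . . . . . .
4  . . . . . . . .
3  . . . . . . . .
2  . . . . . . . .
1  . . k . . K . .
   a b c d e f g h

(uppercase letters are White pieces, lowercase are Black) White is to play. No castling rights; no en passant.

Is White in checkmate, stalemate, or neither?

White to move; white king on f1.
In check: no.
Legal moves for White: Kg2, Kf2, Ke2, Kg1, Ke1, a6.
White has 6 legal moves and is not in check → neither.

neither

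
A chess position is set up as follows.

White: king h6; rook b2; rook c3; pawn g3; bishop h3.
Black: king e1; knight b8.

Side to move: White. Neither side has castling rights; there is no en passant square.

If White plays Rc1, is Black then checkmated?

After Rc1: black king on e1; in check: yes, from the white rook on c1.
King squares — d1: attacked by Rc1; f1: attacked by Rc1; d2: attacked by Rb2; e2: attacked by Rb2; f2: attacked by Rb2.
Black has no legal moves → checkmate.

yes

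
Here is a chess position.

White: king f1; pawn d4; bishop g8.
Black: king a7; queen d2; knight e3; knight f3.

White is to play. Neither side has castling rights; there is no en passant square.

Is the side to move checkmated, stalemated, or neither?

checkmate

White to move; white king on f1.
In check: yes, from the black knight on e3.
King squares — e1: attacked by Qd2; g1: attacked by Nf3; e2: attacked by Qd2; f2: attacked by Qd2; g2: attacked by Qd2.
Legal moves for White: none.
In check with no legal moves → checkmate.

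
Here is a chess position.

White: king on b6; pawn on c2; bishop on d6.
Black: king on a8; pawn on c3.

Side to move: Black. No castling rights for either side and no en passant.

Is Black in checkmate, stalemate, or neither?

stalemate

Black to move; black king on a8.
In check: no.
King squares — a7: attacked by Kb6; b7: attacked by Kb6; b8: attacked by Bd6.
Legal moves for Black: none.
Not in check and no legal moves → stalemate.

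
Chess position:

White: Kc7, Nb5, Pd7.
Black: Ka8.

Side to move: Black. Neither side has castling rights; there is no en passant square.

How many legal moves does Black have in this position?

0

Black to move; king on a8.
In check: no.
Legal moves: none.
Count: 0.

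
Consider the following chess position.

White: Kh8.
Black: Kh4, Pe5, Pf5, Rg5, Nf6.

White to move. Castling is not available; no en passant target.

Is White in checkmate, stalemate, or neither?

White to move; white king on h8.
In check: no.
King squares — g7: attacked by Rg5; h7: attacked by Nf6; g8: attacked by Rg5.
Legal moves for White: none.
Not in check and no legal moves → stalemate.

stalemate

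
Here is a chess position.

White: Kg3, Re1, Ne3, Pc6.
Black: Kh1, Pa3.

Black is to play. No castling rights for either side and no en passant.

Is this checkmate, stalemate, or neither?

Black to move; black king on h1.
In check: yes, from the white rook on e1.
King squares — g1: attacked by Re1; g2: attacked by Ne3; h2: attacked by Kg3.
Legal moves for Black: none.
In check with no legal moves → checkmate.

checkmate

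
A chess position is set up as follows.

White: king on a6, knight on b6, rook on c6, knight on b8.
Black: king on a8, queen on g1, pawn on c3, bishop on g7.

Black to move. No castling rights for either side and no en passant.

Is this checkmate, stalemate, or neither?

neither

Black to move; black king on a8.
In check: yes, from the white knight on b6.
Legal moves for Black: Kxb8, Qxb6+.
Black is in check but has 2 legal moves → neither.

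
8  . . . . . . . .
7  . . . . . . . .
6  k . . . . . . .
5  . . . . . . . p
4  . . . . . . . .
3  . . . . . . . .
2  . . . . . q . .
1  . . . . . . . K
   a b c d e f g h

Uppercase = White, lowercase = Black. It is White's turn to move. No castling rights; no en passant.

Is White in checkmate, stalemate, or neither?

stalemate

White to move; white king on h1.
In check: no.
King squares — g1: attacked by Qf2; g2: attacked by Qf2; h2: attacked by Qf2.
Legal moves for White: none.
Not in check and no legal moves → stalemate.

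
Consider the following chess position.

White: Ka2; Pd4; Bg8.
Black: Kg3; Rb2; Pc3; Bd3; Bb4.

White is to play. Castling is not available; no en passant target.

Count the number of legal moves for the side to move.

White to move; king on a2.
In check: yes, from the black rook on b2.
Legal moves: Ka1.
Count: 1.

1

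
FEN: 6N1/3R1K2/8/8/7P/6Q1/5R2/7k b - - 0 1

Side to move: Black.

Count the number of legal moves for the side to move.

Black to move; king on h1.
In check: no.
Legal moves: none.
Count: 0.

0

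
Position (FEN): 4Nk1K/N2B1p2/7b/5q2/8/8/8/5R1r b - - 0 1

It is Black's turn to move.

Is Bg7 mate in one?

After Bg7: white king on h8; in check: yes, from the black rook on h1 and the black bishop on g7.
King squares — g7: attacked by Kf8; h7: attacked by Rh1; g8: attacked by Kf8.
White has no legal moves → checkmate.

yes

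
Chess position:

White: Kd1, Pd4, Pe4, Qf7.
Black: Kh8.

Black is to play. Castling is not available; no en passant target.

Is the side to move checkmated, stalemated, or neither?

stalemate

Black to move; black king on h8.
In check: no.
King squares — g7: attacked by Qf7; h7: attacked by Qf7; g8: attacked by Qf7.
Legal moves for Black: none.
Not in check and no legal moves → stalemate.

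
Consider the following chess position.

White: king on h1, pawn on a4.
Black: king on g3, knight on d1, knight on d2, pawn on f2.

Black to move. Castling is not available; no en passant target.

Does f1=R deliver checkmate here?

After f1=R: white king on h1; in check: yes, from the black rook on f1.
King squares — g1: attacked by Rf1; g2: attacked by Kg3; h2: attacked by Kg3.
White has no legal moves → checkmate.

yes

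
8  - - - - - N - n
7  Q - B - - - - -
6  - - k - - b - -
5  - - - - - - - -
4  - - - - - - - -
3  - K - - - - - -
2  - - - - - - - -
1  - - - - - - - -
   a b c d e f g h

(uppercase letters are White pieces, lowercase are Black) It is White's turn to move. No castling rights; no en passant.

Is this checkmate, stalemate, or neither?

White to move; white king on b3.
In check: no.
Legal moves for White include: Nh7, Nd7, Ng6, Ne6, Bd8, Bb8, Bd6, Bb6, Be5, Ba5, Bf4, Bg3, Bh2, Qb8, Qa8+, Qb7+, Qb6+, Qa6+, ... (list truncated; more exist).
White has legal moves and is not in check → neither.

neither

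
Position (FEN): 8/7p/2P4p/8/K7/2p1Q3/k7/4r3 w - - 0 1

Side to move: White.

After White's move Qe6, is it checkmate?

no

After Qe6: black king on a2; in check: yes, from the white queen on e6.
Black has 4 legal replies: Kb2, Kb1, Ka1, Rxe6.
In check but a legal move exists → not checkmate.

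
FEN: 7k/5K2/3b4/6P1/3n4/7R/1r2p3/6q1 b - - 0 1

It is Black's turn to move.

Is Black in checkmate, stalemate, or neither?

Black to move; black king on h8.
In check: yes, from the white rook on h3.
King squares — g7: attacked by Kf7; h7: attacked by Rh3; g8: attacked by Kf7.
Legal moves for Black: none.
In check with no legal moves → checkmate.

checkmate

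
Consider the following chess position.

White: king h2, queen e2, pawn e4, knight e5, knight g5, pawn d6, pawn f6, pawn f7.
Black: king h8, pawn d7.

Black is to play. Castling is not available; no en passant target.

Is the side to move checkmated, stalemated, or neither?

stalemate

Black to move; black king on h8.
In check: no.
King squares — g7: attacked by Pf6; h7: attacked by Ng5; g8: attacked by Pf7.
Legal moves for Black: none.
Not in check and no legal moves → stalemate.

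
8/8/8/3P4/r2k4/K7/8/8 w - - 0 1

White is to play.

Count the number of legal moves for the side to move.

3

White to move; king on a3.
In check: yes, from the black rook on a4.
Legal moves: Kxa4, Kb3, Kb2.
Count: 3.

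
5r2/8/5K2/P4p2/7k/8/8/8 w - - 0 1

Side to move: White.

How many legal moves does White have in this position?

5

White to move; king on f6.
In check: yes, from the black rook on f8.
Legal moves: Kg7, Ke7, Kg6, Ke6, Ke5.
Count: 5.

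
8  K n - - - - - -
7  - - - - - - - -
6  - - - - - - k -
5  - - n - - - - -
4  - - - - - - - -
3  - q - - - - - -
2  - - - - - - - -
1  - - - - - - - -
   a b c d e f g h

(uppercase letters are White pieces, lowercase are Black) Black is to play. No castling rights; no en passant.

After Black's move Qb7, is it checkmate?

After Qb7: white king on a8; in check: yes, from the black queen on b7.
King squares — a7: attacked by Qb7; b7: attacked by Nc5; b8: attacked by Qb7.
White has no legal moves → checkmate.

yes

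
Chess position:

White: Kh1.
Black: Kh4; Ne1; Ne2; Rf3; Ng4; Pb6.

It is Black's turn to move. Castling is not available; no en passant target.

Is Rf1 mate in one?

yes

After Rf1: white king on h1; in check: yes, from the black rook on f1.
King squares — g1: attacked by Rf1; g2: attacked by Ne1; h2: attacked by Ng4.
White has no legal moves → checkmate.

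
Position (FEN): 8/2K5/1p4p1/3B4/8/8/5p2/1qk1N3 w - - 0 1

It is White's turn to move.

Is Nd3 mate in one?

no

After Nd3: black king on c1; in check: yes, from the white knight on d3.
Black has 4 legal replies: Kd2, Kc2, Kd1, Qxd3.
In check but a legal move exists → not checkmate.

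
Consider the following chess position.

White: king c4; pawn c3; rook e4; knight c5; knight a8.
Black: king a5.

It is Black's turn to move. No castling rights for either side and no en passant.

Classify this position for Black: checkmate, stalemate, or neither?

Black to move; black king on a5.
In check: no.
King squares — a4: attacked by Nc5; b4: attacked by Pc3; b5: attacked by Kc4; a6: attacked by Nc5; b6: attacked by Na8.
Legal moves for Black: none.
Not in check and no legal moves → stalemate.

stalemate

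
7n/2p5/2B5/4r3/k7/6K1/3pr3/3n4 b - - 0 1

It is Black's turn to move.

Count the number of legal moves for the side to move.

Black to move; king on a4.
In check: yes, from the white bishop on c6.
Legal moves: Ka5, Kb4, Kb3, Ka3, Rb5.
Count: 5.

5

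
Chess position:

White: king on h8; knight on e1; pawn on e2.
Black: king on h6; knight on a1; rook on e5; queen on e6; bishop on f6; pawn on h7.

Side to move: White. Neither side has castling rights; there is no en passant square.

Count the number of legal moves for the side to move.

White to move; king on h8.
In check: yes, from the black bishop on f6.
Legal moves: none.
Count: 0.

0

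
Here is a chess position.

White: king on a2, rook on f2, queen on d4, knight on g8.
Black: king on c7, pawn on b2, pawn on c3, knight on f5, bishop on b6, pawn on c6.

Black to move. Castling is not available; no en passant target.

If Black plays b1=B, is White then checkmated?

After b1=B: white king on a2; in check: yes, from the black bishop on b1.
White has 4 legal replies: Kb3, Ka3, Kxb1, Ka1.
In check but a legal move exists → not checkmate.

no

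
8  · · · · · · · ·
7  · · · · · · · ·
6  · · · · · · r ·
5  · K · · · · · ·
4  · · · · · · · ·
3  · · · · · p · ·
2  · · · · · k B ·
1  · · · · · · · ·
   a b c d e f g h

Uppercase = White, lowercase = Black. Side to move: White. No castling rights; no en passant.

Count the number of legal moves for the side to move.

White to move; king on b5.
In check: no.
Legal moves: Kc5, Ka5, Kc4, Kb4, Ka4, Bh3, Bxf3, Bh1, Bf1.
Count: 9.

9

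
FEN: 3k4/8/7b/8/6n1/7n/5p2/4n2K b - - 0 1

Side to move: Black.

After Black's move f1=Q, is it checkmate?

yes

After f1=Q: white king on h1; in check: yes, from the black queen on f1.
King squares — g1: attacked by Qf1; g2: attacked by Ne1; h2: attacked by Ng4.
White has no legal moves → checkmate.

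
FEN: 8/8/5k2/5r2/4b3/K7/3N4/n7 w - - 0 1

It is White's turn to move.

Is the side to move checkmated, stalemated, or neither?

White to move; white king on a3.
In check: no.
Legal moves for White: Kb4, Ka4, Kb2, Ka2, Nxe4+, Nc4, Nf3, Nb3, Nf1, Nb1.
White has 10 legal moves and is not in check → neither.

neither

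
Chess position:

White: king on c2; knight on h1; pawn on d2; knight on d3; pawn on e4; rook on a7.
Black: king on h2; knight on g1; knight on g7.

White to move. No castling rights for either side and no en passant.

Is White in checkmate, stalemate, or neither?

neither

White to move; white king on c2.
In check: no.
Legal moves for White include: Ra8, Rxg7, Rf7, Re7, Rd7, Rc7, Rb7, Ra6, Ra5, Ra4, Ra3, Ra2, Ra1, Ne5, Nc5, Nf4, Nb4, Ndf2, ... (list truncated; more exist).
White has legal moves and is not in check → neither.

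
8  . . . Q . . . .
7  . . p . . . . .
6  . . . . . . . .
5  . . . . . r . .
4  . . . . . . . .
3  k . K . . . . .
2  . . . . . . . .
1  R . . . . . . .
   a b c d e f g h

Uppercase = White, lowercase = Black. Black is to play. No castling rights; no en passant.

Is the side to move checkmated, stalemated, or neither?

Black to move; black king on a3.
In check: yes, from the white rook on a1.
King squares — a2: attacked by Ra1; b2: attacked by Kc3; b3: attacked by Kc3; a4: attacked by Ra1; b4: attacked by Kc3.
Legal moves for Black: none.
In check with no legal moves → checkmate.

checkmate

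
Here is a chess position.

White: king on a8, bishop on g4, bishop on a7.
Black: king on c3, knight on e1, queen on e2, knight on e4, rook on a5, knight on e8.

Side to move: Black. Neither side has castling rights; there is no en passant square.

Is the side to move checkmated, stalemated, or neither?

neither

Black to move; black king on c3.
In check: no.
Legal moves for Black include: Ng7, Nc7+, N8f6, N8d6, Rxa7+, Ra6, Rh5, Rg5, Rf5, Re5, Rd5, Rc5, Rb5, Ra4, Ra3, Ra2, Ra1, N4f6, ... (list truncated; more exist).
Black has legal moves and is not in check → neither.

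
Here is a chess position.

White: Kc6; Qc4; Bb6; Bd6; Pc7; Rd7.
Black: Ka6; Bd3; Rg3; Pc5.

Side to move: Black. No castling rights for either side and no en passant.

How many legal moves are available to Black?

Black to move; king on a6.
In check: yes, from the white queen on c4.
Legal moves: Bxc4.
Count: 1.

1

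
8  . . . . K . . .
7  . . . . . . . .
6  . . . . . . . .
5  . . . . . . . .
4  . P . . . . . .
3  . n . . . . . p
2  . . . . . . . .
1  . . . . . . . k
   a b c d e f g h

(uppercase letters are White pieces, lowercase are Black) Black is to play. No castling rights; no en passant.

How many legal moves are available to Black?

Black to move; king on h1.
In check: no.
Legal moves: Nc5, Na5, Nd4, Nd2, Nc1, Na1, Kh2, Kg2, Kg1, h2.
Count: 10.

10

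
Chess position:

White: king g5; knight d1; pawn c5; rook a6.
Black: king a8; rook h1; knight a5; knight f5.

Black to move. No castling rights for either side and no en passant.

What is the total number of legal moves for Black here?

Black to move; king on a8.
In check: yes, from the white rook on a6.
Legal moves: Kb8, Kb7.
Count: 2.

2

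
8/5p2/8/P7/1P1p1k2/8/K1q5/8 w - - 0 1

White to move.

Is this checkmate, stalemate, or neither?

neither

White to move; white king on a2.
In check: yes, from the black queen on c2.
King squares — a1: available; b1: attacked by Qc2; b2: attacked by Qc2; a3: available; b3: attacked by Qc2.
Legal moves for White: Ka3, Ka1.
White is in check but has 2 legal moves → neither.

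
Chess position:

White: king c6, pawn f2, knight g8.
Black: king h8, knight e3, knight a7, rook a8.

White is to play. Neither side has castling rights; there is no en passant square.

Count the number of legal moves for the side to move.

6

White to move; king on c6.
In check: yes, from the black knight on a7.
Legal moves: Kd7, Kc7, Kb7, Kd6, Kb6, Kc5.
Count: 6.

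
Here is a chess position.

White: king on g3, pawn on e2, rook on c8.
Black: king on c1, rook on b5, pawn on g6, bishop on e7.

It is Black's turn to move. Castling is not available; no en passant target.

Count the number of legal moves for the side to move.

Black to move; king on c1.
In check: yes, from the white rook on c8.
Legal moves: Kd2, Kb2, Kd1, Kb1, Bc5, Rc5.
Count: 6.

6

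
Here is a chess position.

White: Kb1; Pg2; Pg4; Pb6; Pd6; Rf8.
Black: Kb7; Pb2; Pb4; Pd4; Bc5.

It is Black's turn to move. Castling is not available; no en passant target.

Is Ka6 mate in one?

no

After Ka6: white king on b1; in check: no.
White is not in check, so this cannot be checkmate.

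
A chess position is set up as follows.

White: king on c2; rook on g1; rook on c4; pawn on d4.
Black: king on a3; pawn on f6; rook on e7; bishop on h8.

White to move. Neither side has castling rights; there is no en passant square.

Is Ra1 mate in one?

yes

After Ra1: black king on a3; in check: yes, from the white rook on a1.
King squares — a2: attacked by Ra1; b2: attacked by Kc2; b3: attacked by Kc2; a4: attacked by Ra1; b4: attacked by Rc4.
Black has no legal moves → checkmate.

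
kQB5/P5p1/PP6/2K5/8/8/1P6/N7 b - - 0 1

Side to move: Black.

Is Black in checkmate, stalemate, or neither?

checkmate

Black to move; black king on a8.
In check: yes, from the white queen on b8.
King squares — a7: attacked by Pb6; b7: attacked by Pa6; b8: attacked by Pa7.
Legal moves for Black: none.
In check with no legal moves → checkmate.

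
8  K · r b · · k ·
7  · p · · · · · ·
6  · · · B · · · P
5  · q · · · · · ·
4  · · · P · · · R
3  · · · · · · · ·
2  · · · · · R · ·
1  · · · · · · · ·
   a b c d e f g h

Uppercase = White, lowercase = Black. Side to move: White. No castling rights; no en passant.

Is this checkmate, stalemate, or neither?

neither

White to move; white king on a8.
In check: yes, from the black rook on c8.
King squares — a7: available; b7: attacked by Qb5; b8: attacked by Rc8.
Legal moves for White: Ka7, Bb8.
White is in check but has 2 legal moves → neither.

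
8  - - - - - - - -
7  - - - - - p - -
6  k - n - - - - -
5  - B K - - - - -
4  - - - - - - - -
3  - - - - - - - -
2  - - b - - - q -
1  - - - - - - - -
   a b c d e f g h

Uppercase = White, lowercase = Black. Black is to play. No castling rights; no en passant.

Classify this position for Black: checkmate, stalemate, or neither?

neither

Black to move; black king on a6.
In check: yes, from the white bishop on b5.
Legal moves for Black: Kb7, Ka7, Ka5.
Black is in check but has 3 legal moves → neither.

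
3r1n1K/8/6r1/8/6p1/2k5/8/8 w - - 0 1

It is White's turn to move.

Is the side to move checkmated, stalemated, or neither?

stalemate

White to move; white king on h8.
In check: no.
King squares — g7: attacked by Rg6; h7: attacked by Nf8; g8: attacked by Rg6.
Legal moves for White: none.
Not in check and no legal moves → stalemate.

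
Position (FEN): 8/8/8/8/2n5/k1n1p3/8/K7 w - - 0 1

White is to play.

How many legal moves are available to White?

White to move; king on a1.
In check: no.
Legal moves: none.
Count: 0.

0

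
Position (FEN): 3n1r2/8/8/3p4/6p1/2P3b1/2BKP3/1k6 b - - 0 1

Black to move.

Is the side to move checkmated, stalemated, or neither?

Black to move; black king on b1.
In check: yes, from the white bishop on c2.
Legal moves for Black: Kb2, Ka2, Ka1.
Black is in check but has 3 legal moves → neither.

neither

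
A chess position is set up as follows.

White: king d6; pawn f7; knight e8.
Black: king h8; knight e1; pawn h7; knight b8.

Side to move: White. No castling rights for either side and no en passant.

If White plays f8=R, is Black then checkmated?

After f8=R: black king on h8; in check: yes, from the white rook on f8.
King squares — g7: attacked by Ne8; h7: own pawn; g8: attacked by Rf8.
Black has no legal moves → checkmate.

yes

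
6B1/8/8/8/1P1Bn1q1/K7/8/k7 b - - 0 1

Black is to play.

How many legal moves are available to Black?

Black to move; king on a1.
In check: yes, from the white bishop on d4.
Legal moves: Kb1, Nc3.
Count: 2.

2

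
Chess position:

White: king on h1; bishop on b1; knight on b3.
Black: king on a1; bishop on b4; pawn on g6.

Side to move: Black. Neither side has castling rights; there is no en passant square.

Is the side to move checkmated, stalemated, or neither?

Black to move; black king on a1.
In check: yes, from the white knight on b3.
Legal moves for Black: Kb2, Kxb1.
Black is in check but has 2 legal moves → neither.

neither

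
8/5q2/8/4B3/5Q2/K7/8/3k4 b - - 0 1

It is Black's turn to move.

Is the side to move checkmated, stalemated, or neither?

Black to move; black king on d1.
In check: no.
Legal moves for Black include: Qg8, Qf8+, Qe8, Qh7, Qg7, Qe7+, Qd7, Qc7, Qb7, Qa7+, Qg6, Qf6, Qe6, Qh5, Qf5, Qd5, Qxf4, Qc4, ... (list truncated; more exist).
Black has legal moves and is not in check → neither.

neither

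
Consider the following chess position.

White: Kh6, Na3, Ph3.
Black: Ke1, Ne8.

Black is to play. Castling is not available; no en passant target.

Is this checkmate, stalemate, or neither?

neither

Black to move; black king on e1.
In check: no.
Legal moves for Black: Ng7, Nc7, Nf6, Nd6, Kf2, Ke2, Kd2, Kf1, Kd1.
Black has 9 legal moves and is not in check → neither.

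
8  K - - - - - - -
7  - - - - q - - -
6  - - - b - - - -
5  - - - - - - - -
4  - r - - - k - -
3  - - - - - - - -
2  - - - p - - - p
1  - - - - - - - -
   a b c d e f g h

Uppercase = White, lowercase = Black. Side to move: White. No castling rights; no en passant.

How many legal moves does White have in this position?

White to move; king on a8.
In check: no.
Legal moves: none.
Count: 0.

0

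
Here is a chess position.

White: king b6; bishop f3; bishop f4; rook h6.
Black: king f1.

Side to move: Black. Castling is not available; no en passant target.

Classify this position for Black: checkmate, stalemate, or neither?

neither

Black to move; black king on f1.
In check: no.
Legal moves for Black: Kf2, Kg1, Ke1.
Black has 3 legal moves and is not in check → neither.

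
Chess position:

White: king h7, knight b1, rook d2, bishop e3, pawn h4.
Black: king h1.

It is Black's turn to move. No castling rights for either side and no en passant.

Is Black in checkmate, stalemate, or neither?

stalemate

Black to move; black king on h1.
In check: no.
King squares — g1: attacked by Be3; g2: attacked by Rd2; h2: attacked by Rd2.
Legal moves for Black: none.
Not in check and no legal moves → stalemate.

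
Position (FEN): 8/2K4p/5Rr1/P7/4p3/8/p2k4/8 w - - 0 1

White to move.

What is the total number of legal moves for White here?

White to move; king on c7.
In check: no.
Legal moves: Kd8, Kc8, Kb8, Kd7, Kb7, Kd6, Kc6, Kb6, Rf8, Rf7, Rxg6, Re6, Rd6+, Rc6, Rb6, Ra6, Rf5, Rf4, Rf3, Rf2+, Rf1, a6.
Count: 22.

22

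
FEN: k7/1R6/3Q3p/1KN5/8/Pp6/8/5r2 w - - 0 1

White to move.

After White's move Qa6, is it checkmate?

yes

After Qa6: black king on a8; in check: yes, from the white queen on a6.
King squares — a7: attacked by Qa6; b7: attacked by Nc5; b8: attacked by Rb7.
Black has no legal moves → checkmate.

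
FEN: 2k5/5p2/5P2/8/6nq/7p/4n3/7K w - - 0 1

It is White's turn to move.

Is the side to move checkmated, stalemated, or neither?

White to move; white king on h1.
In check: no.
King squares — g1: attacked by Ne2; g2: attacked by Ph3; h2: attacked by Ng4.
Legal moves for White: none.
Not in check and no legal moves → stalemate.

stalemate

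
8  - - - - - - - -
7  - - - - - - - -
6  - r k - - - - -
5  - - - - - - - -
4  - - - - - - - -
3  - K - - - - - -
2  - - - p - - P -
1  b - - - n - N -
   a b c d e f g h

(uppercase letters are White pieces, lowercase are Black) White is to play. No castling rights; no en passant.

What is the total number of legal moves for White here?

4

White to move; king on b3.
In check: yes, from the black rook on b6.
Legal moves: Kc4, Ka4, Ka3, Ka2.
Count: 4.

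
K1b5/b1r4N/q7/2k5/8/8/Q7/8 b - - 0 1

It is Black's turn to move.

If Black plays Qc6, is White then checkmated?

yes

After Qc6: white king on a8; in check: yes, from the black queen on c6.
King squares — a7: attacked by Rc7; b7: attacked by Qc6; b8: attacked by Ba7.
White has no legal moves → checkmate.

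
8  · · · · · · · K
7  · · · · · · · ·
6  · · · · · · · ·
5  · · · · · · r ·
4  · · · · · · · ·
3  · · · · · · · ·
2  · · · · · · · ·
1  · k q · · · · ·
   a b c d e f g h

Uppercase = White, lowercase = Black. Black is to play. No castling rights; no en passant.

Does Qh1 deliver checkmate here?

yes

After Qh1: white king on h8; in check: yes, from the black queen on h1.
King squares — g7: attacked by Rg5; h7: attacked by Qh1; g8: attacked by Rg5.
White has no legal moves → checkmate.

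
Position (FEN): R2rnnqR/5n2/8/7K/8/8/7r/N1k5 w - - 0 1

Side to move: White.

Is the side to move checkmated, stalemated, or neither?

checkmate

White to move; white king on h5.
In check: yes, from the black rook on h2.
King squares — g4: attacked by Qg8; h4: attacked by Rh2; g5: attacked by Nf7; g6: attacked by Nf8; h6: attacked by Rh2.
Legal moves for White: none.
In check with no legal moves → checkmate.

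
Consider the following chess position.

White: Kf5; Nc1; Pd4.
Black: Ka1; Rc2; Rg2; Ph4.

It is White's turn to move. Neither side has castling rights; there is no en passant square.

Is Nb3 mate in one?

After Nb3: black king on a1; in check: yes, from the white knight on b3.
Black has 3 legal replies: Kb2, Ka2, Kb1.
In check but a legal move exists → not checkmate.

no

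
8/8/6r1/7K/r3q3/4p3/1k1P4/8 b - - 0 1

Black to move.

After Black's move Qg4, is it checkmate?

yes

After Qg4: white king on h5; in check: yes, from the black queen on g4.
King squares — g4: attacked by Ra4; h4: attacked by Qg4; g5: attacked by Qg4; g6: attacked by Qg4; h6: attacked by Rg6.
White has no legal moves → checkmate.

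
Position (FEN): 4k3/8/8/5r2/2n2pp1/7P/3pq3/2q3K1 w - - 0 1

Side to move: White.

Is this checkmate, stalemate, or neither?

White to move; white king on g1.
In check: yes, from the black queen on c1.
King squares — f1: attacked by Qc1; h1: attacked by Qc1; f2: attacked by Qe2; g2: attacked by Qe2; h2: attacked by Qe2.
Legal moves for White: none.
In check with no legal moves → checkmate.

checkmate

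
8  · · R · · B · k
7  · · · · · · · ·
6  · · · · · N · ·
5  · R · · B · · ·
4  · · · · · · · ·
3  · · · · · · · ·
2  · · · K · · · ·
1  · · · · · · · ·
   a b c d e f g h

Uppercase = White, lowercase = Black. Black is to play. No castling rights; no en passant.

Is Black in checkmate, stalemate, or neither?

stalemate

Black to move; black king on h8.
In check: no.
King squares — g7: attacked by Bf8; h7: attacked by Nf6; g8: attacked by Nf6.
Legal moves for Black: none.
Not in check and no legal moves → stalemate.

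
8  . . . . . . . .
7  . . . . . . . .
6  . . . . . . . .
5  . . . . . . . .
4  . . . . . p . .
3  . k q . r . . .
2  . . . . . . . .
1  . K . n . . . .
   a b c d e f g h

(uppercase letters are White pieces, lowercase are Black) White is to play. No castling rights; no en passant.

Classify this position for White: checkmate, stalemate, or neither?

White to move; white king on b1.
In check: no.
King squares — a1: attacked by Qc3; c1: attacked by Qc3; a2: attacked by Kb3; b2: attacked by Nd1; c2: attacked by Kb3.
Legal moves for White: none.
Not in check and no legal moves → stalemate.

stalemate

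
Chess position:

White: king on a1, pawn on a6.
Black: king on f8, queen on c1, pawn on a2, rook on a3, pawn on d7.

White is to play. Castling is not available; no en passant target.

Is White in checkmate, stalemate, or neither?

White to move; white king on a1.
In check: yes, from the black queen on c1.
King squares — b1: attacked by Qc1; a2: attacked by Ra3; b2: attacked by Qc1.
Legal moves for White: none.
In check with no legal moves → checkmate.

checkmate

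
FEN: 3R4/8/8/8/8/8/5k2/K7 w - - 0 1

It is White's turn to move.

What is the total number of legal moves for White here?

White to move; king on a1.
In check: no.
Legal moves: Rh8, Rg8, Rf8+, Re8, Rc8, Rb8, Ra8, Rd7, Rd6, Rd5, Rd4, Rd3, Rd2+, Rd1, Kb2, Ka2, Kb1.
Count: 17.

17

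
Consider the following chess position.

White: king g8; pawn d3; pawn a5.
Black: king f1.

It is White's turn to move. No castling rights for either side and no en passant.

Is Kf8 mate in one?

After Kf8: black king on f1; in check: no.
Black is not in check, so this cannot be checkmate.

no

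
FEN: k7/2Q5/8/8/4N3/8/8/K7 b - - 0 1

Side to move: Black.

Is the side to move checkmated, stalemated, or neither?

stalemate

Black to move; black king on a8.
In check: no.
King squares — a7: attacked by Qc7; b7: attacked by Qc7; b8: attacked by Qc7.
Legal moves for Black: none.
Not in check and no legal moves → stalemate.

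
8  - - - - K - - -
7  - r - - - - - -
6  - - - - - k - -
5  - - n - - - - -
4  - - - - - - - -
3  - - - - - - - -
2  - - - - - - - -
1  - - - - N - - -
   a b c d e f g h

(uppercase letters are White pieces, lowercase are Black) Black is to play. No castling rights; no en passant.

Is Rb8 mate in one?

After Rb8: white king on e8; in check: yes, from the black rook on b8.
King squares — d7: attacked by Nc5; e7: attacked by Kf6; f7: attacked by Kf6; d8: attacked by Rb8; f8: attacked by Rb8.
White has no legal moves → checkmate.

yes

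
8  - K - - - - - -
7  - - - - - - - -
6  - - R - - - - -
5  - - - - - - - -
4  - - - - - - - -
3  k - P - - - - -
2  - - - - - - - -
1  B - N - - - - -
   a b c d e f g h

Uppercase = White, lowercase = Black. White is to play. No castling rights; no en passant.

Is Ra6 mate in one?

After Ra6: black king on a3; in check: yes, from the white rook on a6.
King squares — a2: attacked by Nc1; b2: attacked by Ba1; b3: attacked by Nc1; a4: attacked by Ra6; b4: attacked by Pc3.
Black has no legal moves → checkmate.

yes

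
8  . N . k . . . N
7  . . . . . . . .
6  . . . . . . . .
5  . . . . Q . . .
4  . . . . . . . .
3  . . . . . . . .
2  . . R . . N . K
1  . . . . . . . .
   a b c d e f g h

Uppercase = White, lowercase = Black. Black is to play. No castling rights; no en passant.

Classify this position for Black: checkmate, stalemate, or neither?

Black to move; black king on d8.
In check: no.
King squares — c7: attacked by Rc2; d7: attacked by Nb8; e7: attacked by Qe5; c8: attacked by Rc2; e8: attacked by Qe5.
Legal moves for Black: none.
Not in check and no legal moves → stalemate.

stalemate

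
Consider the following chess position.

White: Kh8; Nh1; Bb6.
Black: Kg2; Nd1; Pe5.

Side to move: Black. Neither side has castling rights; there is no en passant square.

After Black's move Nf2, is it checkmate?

no

After Nf2: white king on h8; in check: no.
White is not in check, so this cannot be checkmate.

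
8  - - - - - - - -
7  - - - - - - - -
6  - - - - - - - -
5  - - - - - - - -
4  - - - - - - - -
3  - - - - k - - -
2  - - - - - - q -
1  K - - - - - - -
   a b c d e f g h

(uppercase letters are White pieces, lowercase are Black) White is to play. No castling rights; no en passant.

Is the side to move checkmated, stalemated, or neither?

White to move; white king on a1.
In check: no.
Legal moves for White: Kb1.
White has 1 legal move and is not in check → neither.

neither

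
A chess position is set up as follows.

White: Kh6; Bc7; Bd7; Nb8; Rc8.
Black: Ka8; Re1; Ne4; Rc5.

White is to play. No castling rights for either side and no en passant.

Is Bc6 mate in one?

no

After Bc6: black king on a8; in check: yes, from the white bishop on c6.
Black has 2 legal replies: Ka7, Rxc6+.
In check but a legal move exists → not checkmate.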